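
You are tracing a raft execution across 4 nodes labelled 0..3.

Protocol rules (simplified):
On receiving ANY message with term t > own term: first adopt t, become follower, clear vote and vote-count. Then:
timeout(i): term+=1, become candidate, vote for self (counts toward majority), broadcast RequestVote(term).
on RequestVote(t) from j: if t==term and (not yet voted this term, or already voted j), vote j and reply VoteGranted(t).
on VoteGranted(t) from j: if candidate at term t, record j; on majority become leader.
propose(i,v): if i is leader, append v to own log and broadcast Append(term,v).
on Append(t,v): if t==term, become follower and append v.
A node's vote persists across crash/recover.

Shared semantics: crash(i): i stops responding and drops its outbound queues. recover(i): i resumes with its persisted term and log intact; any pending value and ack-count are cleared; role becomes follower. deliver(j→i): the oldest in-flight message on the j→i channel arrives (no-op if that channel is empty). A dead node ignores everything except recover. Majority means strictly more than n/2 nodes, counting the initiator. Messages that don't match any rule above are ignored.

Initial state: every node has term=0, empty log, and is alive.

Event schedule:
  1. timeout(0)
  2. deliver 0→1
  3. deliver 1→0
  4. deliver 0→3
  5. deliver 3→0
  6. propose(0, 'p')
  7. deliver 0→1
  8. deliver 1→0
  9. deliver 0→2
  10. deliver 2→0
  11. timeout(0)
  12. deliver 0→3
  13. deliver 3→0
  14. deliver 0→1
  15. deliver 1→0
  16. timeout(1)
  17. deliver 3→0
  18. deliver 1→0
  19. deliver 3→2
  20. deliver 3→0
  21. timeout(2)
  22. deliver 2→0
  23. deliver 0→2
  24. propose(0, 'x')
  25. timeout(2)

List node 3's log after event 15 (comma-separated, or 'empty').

[1] timeout(0) → N0(cand t1 [-])
[2] deliver 0→1 → N1(foll t1 [-])
[3] deliver 1→0 → ∅
[4] deliver 0→3 → N3(foll t1 [-])
[5] deliver 3→0 → N0(lead t1 [-])
[6] propose(0,'p') → N0(lead t1 [p])
[7] deliver 0→1 → N1(foll t1 [p])
[8] deliver 1→0 → ∅
[9] deliver 0→2 → N2(foll t1 [-])
[10] deliver 2→0 → ∅
[11] timeout(0) → N0(cand t2 [p])
[12] deliver 0→3 → N3(foll t1 [p])
[13] deliver 3→0 → ∅
[14] deliver 0→1 → N1(foll t2 [p])
[15] deliver 1→0 → ∅

p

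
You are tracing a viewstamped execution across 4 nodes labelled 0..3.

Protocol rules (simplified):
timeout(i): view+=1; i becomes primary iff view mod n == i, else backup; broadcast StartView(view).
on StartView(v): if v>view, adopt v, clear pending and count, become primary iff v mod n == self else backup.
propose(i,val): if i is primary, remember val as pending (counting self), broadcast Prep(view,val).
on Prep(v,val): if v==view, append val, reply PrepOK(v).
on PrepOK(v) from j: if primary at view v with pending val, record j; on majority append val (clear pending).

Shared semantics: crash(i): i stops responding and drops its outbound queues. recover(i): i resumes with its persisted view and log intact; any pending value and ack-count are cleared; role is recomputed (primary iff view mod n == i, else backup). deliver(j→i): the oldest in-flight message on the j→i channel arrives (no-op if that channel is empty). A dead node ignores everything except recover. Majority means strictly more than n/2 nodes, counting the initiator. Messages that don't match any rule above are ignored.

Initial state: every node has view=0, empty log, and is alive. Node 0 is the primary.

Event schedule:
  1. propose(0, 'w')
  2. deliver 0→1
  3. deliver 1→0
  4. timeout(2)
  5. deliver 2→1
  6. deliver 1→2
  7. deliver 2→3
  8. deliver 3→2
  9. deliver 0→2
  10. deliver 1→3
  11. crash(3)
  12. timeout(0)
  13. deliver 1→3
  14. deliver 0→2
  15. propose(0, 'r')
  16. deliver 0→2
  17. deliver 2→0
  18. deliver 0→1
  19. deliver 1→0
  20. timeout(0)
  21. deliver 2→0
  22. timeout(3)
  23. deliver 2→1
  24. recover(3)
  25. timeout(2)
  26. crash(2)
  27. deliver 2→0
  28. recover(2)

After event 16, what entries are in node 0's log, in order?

empty

after 1 — propose(0,'w'): ·
after 2 — deliver 0→1: n1:back/v0/[w]
after 3 — deliver 1→0: ·
after 4 — timeout(2): n2:back/v1/[-]
after 5 — deliver 2→1: n1:prim/v1/[w]
after 6 — deliver 1→2: ·
after 7 — deliver 2→3: n3:back/v1/[-]
after 8 — deliver 3→2: ·
after 9 — deliver 0→2: ·
after 10 — deliver 1→3: ·
after 11 — crash(3): n3:✗back/v1/[-]
after 12 — timeout(0): n0:back/v1/[-]
after 13 — deliver 1→3: ·
after 14 — deliver 0→2: ·
after 15 — propose(0,'r'): ·
after 16 — deliver 0→2: ·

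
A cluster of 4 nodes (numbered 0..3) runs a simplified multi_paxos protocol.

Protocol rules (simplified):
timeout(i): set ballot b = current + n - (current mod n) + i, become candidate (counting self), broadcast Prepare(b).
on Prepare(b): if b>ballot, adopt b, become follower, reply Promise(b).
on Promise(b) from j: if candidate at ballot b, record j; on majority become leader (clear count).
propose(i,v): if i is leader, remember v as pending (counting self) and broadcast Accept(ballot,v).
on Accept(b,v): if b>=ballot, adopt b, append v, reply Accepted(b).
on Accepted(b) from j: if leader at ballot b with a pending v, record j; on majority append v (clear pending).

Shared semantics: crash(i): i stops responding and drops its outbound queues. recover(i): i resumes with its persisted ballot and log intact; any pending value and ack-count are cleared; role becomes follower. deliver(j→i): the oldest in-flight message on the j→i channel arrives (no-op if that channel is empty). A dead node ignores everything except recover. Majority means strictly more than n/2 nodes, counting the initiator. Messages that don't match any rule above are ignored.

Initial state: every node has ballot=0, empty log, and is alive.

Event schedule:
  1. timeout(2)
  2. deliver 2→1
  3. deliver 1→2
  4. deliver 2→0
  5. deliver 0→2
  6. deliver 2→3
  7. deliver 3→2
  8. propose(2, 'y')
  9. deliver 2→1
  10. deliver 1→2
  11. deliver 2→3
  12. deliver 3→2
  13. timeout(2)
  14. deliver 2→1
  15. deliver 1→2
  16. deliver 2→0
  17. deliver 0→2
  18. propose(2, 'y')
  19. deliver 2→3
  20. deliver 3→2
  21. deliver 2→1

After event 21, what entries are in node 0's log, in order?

y

[1] timeout(2) → N2(cand b6 [-])
[2] deliver 2→1 → N1(foll b6 [-])
[3] deliver 1→2 → ∅
[4] deliver 2→0 → N0(foll b6 [-])
[5] deliver 0→2 → N2(lead b6 [-])
[6] deliver 2→3 → N3(foll b6 [-])
[7] deliver 3→2 → ∅
[8] propose(2,'y') → ∅
[9] deliver 2→1 → N1(foll b6 [y])
[10] deliver 1→2 → ∅
[11] deliver 2→3 → N3(foll b6 [y])
[12] deliver 3→2 → N2(lead b6 [y])
[13] timeout(2) → N2(cand b10 [y])
[14] deliver 2→1 → N1(foll b10 [y])
[15] deliver 1→2 → ∅
[16] deliver 2→0 → N0(foll b6 [y])
[17] deliver 0→2 → ∅
[18] propose(2,'y') → ∅
[19] deliver 2→3 → N3(foll b10 [y])
[20] deliver 3→2 → N2(lead b10 [y])
[21] deliver 2→1 → ∅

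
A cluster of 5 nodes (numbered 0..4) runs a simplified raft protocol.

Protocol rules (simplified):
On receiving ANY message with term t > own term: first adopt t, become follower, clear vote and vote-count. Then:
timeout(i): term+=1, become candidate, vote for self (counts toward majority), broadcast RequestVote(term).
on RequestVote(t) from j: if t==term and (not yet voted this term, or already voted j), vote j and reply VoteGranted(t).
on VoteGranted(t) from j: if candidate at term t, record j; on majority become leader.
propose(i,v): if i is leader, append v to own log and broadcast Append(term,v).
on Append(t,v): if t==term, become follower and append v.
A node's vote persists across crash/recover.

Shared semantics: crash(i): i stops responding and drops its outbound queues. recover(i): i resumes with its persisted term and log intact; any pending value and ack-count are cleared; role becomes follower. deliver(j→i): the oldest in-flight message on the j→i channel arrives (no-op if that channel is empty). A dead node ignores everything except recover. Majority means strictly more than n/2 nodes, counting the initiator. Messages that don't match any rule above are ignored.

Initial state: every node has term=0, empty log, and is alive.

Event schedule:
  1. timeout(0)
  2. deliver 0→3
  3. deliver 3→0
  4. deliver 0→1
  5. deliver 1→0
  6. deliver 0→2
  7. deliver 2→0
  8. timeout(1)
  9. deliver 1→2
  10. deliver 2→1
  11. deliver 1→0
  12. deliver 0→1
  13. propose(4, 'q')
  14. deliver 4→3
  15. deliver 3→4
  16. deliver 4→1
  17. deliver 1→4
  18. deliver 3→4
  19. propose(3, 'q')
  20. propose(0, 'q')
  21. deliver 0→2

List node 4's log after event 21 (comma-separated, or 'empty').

empty

[1] timeout(0) → N0(cand t1 [-])
[2] deliver 0→3 → N3(foll t1 [-])
[3] deliver 3→0 → ∅
[4] deliver 0→1 → N1(foll t1 [-])
[5] deliver 1→0 → N0(lead t1 [-])
[6] deliver 0→2 → N2(foll t1 [-])
[7] deliver 2→0 → ∅
[8] timeout(1) → N1(cand t2 [-])
[9] deliver 1→2 → N2(foll t2 [-])
[10] deliver 2→1 → ∅
[11] deliver 1→0 → N0(foll t2 [-])
[12] deliver 0→1 → N1(lead t2 [-])
[13] propose(4,'q') → ∅
[14] deliver 4→3 → ∅
[15] deliver 3→4 → ∅
[16] deliver 4→1 → ∅
[17] deliver 1→4 → N4(foll t2 [-])
[18] deliver 3→4 → ∅
[19] propose(3,'q') → ∅
[20] propose(0,'q') → ∅
[21] deliver 0→2 → ∅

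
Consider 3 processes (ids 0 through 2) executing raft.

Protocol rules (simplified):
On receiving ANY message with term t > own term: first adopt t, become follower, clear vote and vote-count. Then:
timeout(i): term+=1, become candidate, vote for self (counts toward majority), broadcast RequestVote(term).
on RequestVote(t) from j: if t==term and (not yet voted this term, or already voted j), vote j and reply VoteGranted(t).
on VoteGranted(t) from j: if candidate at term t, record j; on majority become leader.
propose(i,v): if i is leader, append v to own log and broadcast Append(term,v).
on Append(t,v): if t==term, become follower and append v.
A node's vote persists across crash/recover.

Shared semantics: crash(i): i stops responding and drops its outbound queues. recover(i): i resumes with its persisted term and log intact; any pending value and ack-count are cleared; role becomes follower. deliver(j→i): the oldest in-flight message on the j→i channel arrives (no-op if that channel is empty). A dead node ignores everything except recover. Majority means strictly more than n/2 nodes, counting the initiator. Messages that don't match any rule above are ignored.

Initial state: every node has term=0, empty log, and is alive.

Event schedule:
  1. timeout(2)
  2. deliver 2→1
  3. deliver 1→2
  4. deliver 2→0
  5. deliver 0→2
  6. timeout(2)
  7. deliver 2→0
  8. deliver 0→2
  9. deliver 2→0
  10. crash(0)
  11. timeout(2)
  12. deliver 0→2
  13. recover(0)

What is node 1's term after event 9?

1. timeout(2):  <2:cand t1 ->
2. deliver 2→1:  <1:foll t1 ->
3. deliver 1→2:  <2:lead t1 ->
4. deliver 2→0:  <0:foll t1 ->
5. deliver 0→2:  nop
6. timeout(2):  <2:cand t2 ->
7. deliver 2→0:  <0:foll t2 ->
8. deliver 0→2:  <2:lead t2 ->
9. deliver 2→0:  nop

1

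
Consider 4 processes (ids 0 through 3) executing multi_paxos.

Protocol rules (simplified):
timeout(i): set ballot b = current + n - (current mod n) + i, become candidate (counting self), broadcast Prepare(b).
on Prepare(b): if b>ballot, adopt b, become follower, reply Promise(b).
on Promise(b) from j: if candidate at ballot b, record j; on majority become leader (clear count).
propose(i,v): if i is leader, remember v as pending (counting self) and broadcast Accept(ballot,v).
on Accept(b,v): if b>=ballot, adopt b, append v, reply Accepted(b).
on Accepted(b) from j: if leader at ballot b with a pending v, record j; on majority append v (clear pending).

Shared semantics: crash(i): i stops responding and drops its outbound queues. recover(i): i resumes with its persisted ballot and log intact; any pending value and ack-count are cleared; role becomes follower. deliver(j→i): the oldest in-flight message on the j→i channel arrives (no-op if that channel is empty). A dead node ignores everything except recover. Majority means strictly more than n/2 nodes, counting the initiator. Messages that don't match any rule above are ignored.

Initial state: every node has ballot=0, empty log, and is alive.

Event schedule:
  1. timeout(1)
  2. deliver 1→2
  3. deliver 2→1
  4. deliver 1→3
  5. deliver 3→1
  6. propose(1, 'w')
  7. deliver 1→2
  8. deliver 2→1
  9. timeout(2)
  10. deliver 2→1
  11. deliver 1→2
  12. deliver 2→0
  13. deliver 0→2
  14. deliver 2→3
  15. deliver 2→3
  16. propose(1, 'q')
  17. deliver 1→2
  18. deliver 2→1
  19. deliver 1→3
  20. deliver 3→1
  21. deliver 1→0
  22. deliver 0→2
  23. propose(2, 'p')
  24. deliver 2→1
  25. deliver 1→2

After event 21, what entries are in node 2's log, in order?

w

[1] timeout(1) → N1(cand b5 [-])
[2] deliver 1→2 → N2(foll b5 [-])
[3] deliver 2→1 → ∅
[4] deliver 1→3 → N3(foll b5 [-])
[5] deliver 3→1 → N1(lead b5 [-])
[6] propose(1,'w') → ∅
[7] deliver 1→2 → N2(foll b5 [w])
[8] deliver 2→1 → ∅
[9] timeout(2) → N2(cand b10 [w])
[10] deliver 2→1 → N1(foll b10 [-])
[11] deliver 1→2 → ∅
[12] deliver 2→0 → N0(foll b10 [-])
[13] deliver 0→2 → N2(lead b10 [w])
[14] deliver 2→3 → N3(foll b10 [-])
[15] deliver 2→3 → ∅
[16] propose(1,'q') → ∅
[17] deliver 1→2 → ∅
[18] deliver 2→1 → ∅
[19] deliver 1→3 → ∅
[20] deliver 3→1 → ∅
[21] deliver 1→0 → ∅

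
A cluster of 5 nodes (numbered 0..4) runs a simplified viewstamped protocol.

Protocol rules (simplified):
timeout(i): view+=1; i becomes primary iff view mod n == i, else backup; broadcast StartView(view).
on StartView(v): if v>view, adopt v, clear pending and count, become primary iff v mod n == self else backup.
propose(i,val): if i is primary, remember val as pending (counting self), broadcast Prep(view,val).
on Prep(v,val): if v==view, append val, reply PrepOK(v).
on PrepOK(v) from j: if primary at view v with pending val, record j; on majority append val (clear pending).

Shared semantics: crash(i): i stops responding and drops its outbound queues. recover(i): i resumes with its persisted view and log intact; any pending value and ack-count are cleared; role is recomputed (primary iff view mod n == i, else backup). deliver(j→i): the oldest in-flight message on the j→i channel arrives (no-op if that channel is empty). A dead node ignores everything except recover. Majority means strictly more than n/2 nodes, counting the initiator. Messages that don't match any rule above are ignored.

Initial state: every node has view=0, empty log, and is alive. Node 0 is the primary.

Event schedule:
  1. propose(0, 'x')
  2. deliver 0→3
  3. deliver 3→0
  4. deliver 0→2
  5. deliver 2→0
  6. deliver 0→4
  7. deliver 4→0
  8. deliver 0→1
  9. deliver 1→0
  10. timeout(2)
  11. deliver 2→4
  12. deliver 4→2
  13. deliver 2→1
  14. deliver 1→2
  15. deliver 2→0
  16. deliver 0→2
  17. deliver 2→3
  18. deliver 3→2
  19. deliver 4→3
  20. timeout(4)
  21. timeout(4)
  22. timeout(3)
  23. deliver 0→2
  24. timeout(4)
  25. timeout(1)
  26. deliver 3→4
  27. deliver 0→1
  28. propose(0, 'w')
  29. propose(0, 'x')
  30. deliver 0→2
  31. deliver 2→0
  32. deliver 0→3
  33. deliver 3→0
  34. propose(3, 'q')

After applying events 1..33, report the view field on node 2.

step 1 propose(0,'x'): —
step 2 deliver 0→3: 3={back,v=0,log=x}
step 3 deliver 3→0: —
step 4 deliver 0→2: 2={back,v=0,log=x}
step 5 deliver 2→0: 0={prim,v=0,log=x}
step 6 deliver 0→4: 4={back,v=0,log=x}
step 7 deliver 4→0: —
step 8 deliver 0→1: 1={back,v=0,log=x}
step 9 deliver 1→0: —
step 10 timeout(2): 2={back,v=1,log=x}
step 11 deliver 2→4: 4={back,v=1,log=x}
step 12 deliver 4→2: —
step 13 deliver 2→1: 1={prim,v=1,log=x}
step 14 deliver 1→2: —
step 15 deliver 2→0: 0={back,v=1,log=x}
step 16 deliver 0→2: —
step 17 deliver 2→3: 3={back,v=1,log=x}
step 18 deliver 3→2: —
step 19 deliver 4→3: —
step 20 timeout(4): 4={back,v=2,log=x}
step 21 timeout(4): 4={back,v=3,log=x}
step 22 timeout(3): 3={back,v=2,log=x}
step 23 deliver 0→2: —
step 24 timeout(4): 4={prim,v=4,log=x}
step 25 timeout(1): 1={back,v=2,log=x}
step 26 deliver 3→4: —
step 27 deliver 0→1: —
step 28 propose(0,'w'): —
step 29 propose(0,'x'): —
step 30 deliver 0→2: —
step 31 deliver 2→0: —
step 32 deliver 0→3: —
step 33 deliver 3→0: 0={back,v=2,log=x}

1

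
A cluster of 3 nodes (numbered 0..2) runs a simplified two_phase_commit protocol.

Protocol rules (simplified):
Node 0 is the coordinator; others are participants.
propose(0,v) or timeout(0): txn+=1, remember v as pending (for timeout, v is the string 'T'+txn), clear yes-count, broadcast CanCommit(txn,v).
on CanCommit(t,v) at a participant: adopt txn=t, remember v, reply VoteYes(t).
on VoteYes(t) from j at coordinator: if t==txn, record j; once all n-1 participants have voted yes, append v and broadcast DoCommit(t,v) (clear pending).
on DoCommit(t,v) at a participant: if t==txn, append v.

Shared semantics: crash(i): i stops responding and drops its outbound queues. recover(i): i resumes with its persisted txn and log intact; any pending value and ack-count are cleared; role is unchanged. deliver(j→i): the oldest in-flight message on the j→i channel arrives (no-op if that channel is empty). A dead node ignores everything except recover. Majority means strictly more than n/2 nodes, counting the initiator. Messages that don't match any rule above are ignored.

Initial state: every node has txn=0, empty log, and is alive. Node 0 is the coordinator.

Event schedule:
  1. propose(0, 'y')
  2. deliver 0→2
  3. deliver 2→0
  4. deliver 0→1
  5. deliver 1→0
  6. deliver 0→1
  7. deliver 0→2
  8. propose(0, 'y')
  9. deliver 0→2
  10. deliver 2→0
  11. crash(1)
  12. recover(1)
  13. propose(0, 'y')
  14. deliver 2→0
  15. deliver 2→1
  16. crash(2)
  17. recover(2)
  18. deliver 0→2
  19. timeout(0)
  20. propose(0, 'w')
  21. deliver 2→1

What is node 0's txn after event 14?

3

[1] propose(0,'y') → N0(coor t1 [-])
[2] deliver 0→2 → N2(part t1 [-])
[3] deliver 2→0 → ∅
[4] deliver 0→1 → N1(part t1 [-])
[5] deliver 1→0 → N0(coor t1 [y])
[6] deliver 0→1 → N1(part t1 [y])
[7] deliver 0→2 → N2(part t1 [y])
[8] propose(0,'y') → N0(coor t2 [y])
[9] deliver 0→2 → N2(part t2 [y])
[10] deliver 2→0 → ∅
[11] crash(1) → N1(✗part t1 [y])
[12] recover(1) → N1(part t1 [y])
[13] propose(0,'y') → N0(coor t3 [y])
[14] deliver 2→0 → ∅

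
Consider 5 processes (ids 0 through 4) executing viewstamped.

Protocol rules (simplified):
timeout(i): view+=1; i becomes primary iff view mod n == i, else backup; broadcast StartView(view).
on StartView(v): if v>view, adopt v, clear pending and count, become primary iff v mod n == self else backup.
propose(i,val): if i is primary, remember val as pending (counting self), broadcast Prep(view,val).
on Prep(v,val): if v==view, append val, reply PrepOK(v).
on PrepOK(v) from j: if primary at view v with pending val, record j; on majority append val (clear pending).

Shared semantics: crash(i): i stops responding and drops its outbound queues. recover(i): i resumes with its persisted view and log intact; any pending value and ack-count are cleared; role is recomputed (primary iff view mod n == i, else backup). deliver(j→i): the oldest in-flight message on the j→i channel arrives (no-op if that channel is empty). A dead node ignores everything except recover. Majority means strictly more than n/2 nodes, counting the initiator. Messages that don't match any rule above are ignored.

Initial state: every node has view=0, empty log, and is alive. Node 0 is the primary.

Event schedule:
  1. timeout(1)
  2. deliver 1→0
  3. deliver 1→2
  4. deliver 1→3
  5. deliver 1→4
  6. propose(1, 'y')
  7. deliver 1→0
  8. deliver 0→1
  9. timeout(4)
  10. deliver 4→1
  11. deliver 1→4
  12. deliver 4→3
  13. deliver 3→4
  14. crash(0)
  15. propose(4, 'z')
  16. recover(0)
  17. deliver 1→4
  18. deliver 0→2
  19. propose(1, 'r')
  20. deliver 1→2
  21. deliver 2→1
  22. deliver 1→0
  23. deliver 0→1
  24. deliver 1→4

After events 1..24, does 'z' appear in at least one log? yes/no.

no

step 1 timeout(1): 1={prim,v=1,log=-}
step 2 deliver 1→0: 0={back,v=1,log=-}
step 3 deliver 1→2: 2={back,v=1,log=-}
step 4 deliver 1→3: 3={back,v=1,log=-}
step 5 deliver 1→4: 4={back,v=1,log=-}
step 6 propose(1,'y'): —
step 7 deliver 1→0: 0={back,v=1,log=y}
step 8 deliver 0→1: —
step 9 timeout(4): 4={back,v=2,log=-}
step 10 deliver 4→1: 1={back,v=2,log=-}
step 11 deliver 1→4: —
step 12 deliver 4→3: 3={back,v=2,log=-}
step 13 deliver 3→4: —
step 14 crash(0): 0={✗back,v=1,log=y}
step 15 propose(4,'z'): —
step 16 recover(0): 0={back,v=1,log=y}
step 17 deliver 1→4: —
step 18 deliver 0→2: —
step 19 propose(1,'r'): —
step 20 deliver 1→2: 2={back,v=1,log=y}
step 21 deliver 2→1: —
step 22 deliver 1→0: —
step 23 deliver 0→1: —
step 24 deliver 1→4: —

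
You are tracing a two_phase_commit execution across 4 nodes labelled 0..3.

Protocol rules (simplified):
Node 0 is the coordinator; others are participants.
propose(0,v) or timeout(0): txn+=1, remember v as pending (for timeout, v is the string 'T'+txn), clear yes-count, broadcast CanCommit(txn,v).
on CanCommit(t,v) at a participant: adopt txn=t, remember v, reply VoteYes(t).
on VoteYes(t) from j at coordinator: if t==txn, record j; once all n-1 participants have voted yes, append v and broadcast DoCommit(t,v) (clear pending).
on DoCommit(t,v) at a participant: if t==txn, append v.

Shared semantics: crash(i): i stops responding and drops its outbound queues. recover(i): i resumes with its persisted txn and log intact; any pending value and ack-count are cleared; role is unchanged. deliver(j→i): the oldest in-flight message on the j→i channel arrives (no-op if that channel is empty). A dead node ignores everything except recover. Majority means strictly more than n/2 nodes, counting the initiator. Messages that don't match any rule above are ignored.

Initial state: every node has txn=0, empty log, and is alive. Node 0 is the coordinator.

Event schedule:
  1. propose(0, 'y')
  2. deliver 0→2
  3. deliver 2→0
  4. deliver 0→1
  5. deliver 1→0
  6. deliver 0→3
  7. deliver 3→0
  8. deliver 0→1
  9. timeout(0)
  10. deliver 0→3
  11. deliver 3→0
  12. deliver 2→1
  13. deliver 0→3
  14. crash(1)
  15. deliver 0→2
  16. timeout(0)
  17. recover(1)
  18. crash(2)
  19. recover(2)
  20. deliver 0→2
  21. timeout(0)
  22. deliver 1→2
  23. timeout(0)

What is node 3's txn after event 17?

2

[1] propose(0,'y') → N0(coor t1 [-])
[2] deliver 0→2 → N2(part t1 [-])
[3] deliver 2→0 → ∅
[4] deliver 0→1 → N1(part t1 [-])
[5] deliver 1→0 → ∅
[6] deliver 0→3 → N3(part t1 [-])
[7] deliver 3→0 → N0(coor t1 [y])
[8] deliver 0→1 → N1(part t1 [y])
[9] timeout(0) → N0(coor t2 [y])
[10] deliver 0→3 → N3(part t1 [y])
[11] deliver 3→0 → ∅
[12] deliver 2→1 → ∅
[13] deliver 0→3 → N3(part t2 [y])
[14] crash(1) → N1(✗part t1 [y])
[15] deliver 0→2 → N2(part t1 [y])
[16] timeout(0) → N0(coor t3 [y])
[17] recover(1) → N1(part t1 [y])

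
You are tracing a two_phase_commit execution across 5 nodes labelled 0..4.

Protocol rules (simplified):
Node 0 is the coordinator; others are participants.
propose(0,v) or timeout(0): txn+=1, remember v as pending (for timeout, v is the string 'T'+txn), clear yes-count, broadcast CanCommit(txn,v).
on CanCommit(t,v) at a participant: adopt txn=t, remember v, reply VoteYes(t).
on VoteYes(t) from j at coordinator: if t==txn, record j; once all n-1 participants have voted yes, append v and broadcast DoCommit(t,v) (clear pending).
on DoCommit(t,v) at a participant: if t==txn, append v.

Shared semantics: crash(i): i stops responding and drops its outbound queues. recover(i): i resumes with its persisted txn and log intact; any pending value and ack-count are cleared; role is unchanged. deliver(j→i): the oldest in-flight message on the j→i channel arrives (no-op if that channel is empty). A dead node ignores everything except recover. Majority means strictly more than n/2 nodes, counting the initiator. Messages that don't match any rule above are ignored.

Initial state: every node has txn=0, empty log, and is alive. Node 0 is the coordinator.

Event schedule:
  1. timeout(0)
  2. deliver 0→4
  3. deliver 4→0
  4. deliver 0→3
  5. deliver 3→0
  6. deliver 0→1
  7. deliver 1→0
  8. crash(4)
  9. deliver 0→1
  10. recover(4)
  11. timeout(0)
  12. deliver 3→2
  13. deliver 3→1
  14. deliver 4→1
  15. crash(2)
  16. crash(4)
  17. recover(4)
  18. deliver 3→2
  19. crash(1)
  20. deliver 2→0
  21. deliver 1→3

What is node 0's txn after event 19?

2

step 1 timeout(0): 0={coor,t=1,log=-}
step 2 deliver 0→4: 4={part,t=1,log=-}
step 3 deliver 4→0: —
step 4 deliver 0→3: 3={part,t=1,log=-}
step 5 deliver 3→0: —
step 6 deliver 0→1: 1={part,t=1,log=-}
step 7 deliver 1→0: —
step 8 crash(4): 4={✗part,t=1,log=-}
step 9 deliver 0→1: —
step 10 recover(4): 4={part,t=1,log=-}
step 11 timeout(0): 0={coor,t=2,log=-}
step 12 deliver 3→2: —
step 13 deliver 3→1: —
step 14 deliver 4→1: —
step 15 crash(2): 2={✗part,t=0,log=-}
step 16 crash(4): 4={✗part,t=1,log=-}
step 17 recover(4): 4={part,t=1,log=-}
step 18 deliver 3→2: —
step 19 crash(1): 1={✗part,t=1,log=-}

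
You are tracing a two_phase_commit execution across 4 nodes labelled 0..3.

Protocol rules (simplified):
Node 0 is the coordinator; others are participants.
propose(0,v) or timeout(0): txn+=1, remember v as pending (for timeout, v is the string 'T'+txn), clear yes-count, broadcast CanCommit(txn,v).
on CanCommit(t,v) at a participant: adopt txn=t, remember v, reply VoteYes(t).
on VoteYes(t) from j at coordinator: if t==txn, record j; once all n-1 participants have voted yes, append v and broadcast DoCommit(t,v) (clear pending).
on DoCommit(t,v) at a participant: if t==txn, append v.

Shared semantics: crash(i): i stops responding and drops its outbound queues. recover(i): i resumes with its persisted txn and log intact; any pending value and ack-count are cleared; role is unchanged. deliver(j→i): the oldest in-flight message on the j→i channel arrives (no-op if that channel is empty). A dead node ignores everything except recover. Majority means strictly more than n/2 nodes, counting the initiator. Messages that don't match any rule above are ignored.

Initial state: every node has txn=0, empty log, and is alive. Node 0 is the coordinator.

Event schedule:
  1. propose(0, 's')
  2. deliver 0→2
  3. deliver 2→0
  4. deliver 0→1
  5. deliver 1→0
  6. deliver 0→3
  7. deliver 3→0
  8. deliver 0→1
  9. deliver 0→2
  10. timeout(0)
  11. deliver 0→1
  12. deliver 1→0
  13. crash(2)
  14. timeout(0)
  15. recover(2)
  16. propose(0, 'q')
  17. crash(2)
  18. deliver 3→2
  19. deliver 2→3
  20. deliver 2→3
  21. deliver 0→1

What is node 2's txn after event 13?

step 1 propose(0,'s'): 0={coor,t=1,log=-}
step 2 deliver 0→2: 2={part,t=1,log=-}
step 3 deliver 2→0: —
step 4 deliver 0→1: 1={part,t=1,log=-}
step 5 deliver 1→0: —
step 6 deliver 0→3: 3={part,t=1,log=-}
step 7 deliver 3→0: 0={coor,t=1,log=s}
step 8 deliver 0→1: 1={part,t=1,log=s}
step 9 deliver 0→2: 2={part,t=1,log=s}
step 10 timeout(0): 0={coor,t=2,log=s}
step 11 deliver 0→1: 1={part,t=2,log=s}
step 12 deliver 1→0: —
step 13 crash(2): 2={✗part,t=1,log=s}

1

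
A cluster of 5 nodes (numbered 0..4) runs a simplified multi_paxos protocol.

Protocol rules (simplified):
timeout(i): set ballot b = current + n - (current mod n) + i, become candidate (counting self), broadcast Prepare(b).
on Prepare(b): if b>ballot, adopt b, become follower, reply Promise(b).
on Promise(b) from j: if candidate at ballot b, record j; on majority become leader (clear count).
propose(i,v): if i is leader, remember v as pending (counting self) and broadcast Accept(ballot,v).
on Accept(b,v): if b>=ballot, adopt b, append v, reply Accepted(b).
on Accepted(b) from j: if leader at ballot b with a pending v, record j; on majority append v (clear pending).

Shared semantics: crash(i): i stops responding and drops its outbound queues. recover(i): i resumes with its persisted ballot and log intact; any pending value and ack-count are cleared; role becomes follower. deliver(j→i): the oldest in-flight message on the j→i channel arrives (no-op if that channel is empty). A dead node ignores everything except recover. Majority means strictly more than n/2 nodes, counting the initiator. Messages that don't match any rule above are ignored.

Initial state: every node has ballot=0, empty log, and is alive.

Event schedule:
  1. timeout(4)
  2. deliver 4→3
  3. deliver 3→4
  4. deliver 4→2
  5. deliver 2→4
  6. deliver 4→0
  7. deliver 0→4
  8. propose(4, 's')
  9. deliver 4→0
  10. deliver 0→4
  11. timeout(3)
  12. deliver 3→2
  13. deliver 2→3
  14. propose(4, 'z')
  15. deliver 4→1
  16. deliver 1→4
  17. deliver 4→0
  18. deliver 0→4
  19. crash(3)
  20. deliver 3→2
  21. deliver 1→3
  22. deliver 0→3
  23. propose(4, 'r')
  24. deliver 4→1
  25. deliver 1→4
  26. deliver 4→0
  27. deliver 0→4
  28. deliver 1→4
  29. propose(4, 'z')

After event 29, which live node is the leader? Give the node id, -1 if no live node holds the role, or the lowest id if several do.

[1] timeout(4) → N4(cand b9 [-])
[2] deliver 4→3 → N3(foll b9 [-])
[3] deliver 3→4 → ∅
[4] deliver 4→2 → N2(foll b9 [-])
[5] deliver 2→4 → N4(lead b9 [-])
[6] deliver 4→0 → N0(foll b9 [-])
[7] deliver 0→4 → ∅
[8] propose(4,'s') → ∅
[9] deliver 4→0 → N0(foll b9 [s])
[10] deliver 0→4 → ∅
[11] timeout(3) → N3(cand b13 [-])
[12] deliver 3→2 → N2(foll b13 [-])
[13] deliver 2→3 → ∅
[14] propose(4,'z') → ∅
[15] deliver 4→1 → N1(foll b9 [-])
[16] deliver 1→4 → ∅
[17] deliver 4→0 → N0(foll b9 [s,z])
[18] deliver 0→4 → ∅
[19] crash(3) → N3(✗cand b13 [-])
[20] deliver 3→2 → ∅
[21] deliver 1→3 → ∅
[22] deliver 0→3 → ∅
[23] propose(4,'r') → ∅
[24] deliver 4→1 → N1(foll b9 [s])
[25] deliver 1→4 → ∅
[26] deliver 4→0 → N0(foll b9 [s,z,r])
[27] deliver 0→4 → N4(lead b9 [r])
[28] deliver 1→4 → ∅
[29] propose(4,'z') → ∅

4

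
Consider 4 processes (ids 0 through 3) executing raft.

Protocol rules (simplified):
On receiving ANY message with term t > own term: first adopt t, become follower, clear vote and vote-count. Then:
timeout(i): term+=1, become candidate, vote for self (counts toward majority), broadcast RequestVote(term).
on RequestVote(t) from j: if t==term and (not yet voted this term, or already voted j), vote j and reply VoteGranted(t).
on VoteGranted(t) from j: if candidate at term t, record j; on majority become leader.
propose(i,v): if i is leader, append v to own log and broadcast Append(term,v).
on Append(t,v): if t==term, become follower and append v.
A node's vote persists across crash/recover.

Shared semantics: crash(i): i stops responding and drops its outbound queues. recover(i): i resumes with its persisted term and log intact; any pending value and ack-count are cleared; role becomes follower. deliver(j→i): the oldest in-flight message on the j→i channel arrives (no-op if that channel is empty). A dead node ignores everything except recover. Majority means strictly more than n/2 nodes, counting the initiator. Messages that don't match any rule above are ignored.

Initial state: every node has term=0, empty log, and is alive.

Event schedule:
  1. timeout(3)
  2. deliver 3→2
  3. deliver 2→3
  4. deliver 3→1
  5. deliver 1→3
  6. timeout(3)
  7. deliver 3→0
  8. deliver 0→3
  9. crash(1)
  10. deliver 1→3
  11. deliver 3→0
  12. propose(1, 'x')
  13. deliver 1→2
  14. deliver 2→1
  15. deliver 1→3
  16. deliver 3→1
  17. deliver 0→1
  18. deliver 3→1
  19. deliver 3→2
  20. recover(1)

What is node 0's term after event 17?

2

1. timeout(3):  <3:cand t1 ->
2. deliver 3→2:  <2:foll t1 ->
3. deliver 2→3:  nop
4. deliver 3→1:  <1:foll t1 ->
5. deliver 1→3:  <3:lead t1 ->
6. timeout(3):  <3:cand t2 ->
7. deliver 3→0:  <0:foll t1 ->
8. deliver 0→3:  nop
9. crash(1):  <1:✗foll t1 ->
10. deliver 1→3:  nop
11. deliver 3→0:  <0:foll t2 ->
12. propose(1,'x'):  nop
13. deliver 1→2:  nop
14. deliver 2→1:  nop
15. deliver 1→3:  nop
16. deliver 3→1:  nop
17. deliver 0→1:  nop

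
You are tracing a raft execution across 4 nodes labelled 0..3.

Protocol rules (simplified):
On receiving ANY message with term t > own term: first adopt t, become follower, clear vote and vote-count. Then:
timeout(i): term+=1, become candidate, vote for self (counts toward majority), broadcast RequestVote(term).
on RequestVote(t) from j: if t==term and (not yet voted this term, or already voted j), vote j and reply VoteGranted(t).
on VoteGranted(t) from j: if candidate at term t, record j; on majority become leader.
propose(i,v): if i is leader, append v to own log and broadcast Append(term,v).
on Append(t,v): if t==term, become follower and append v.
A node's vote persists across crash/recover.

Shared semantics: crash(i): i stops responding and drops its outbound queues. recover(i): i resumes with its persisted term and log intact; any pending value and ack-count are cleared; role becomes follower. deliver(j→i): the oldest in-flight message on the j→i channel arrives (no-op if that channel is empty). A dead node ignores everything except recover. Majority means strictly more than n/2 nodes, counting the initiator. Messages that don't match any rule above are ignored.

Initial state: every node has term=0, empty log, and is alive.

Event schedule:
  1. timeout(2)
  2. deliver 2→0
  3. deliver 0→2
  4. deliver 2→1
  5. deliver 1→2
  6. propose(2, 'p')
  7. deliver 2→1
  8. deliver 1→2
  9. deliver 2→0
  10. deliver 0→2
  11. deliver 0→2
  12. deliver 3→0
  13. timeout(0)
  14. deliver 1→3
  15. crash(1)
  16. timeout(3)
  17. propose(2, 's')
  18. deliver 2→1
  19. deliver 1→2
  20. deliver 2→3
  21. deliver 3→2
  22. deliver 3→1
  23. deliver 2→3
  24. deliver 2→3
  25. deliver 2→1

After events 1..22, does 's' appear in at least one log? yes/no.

[1] timeout(2) → N2(cand t1 [-])
[2] deliver 2→0 → N0(foll t1 [-])
[3] deliver 0→2 → ∅
[4] deliver 2→1 → N1(foll t1 [-])
[5] deliver 1→2 → N2(lead t1 [-])
[6] propose(2,'p') → N2(lead t1 [p])
[7] deliver 2→1 → N1(foll t1 [p])
[8] deliver 1→2 → ∅
[9] deliver 2→0 → N0(foll t1 [p])
[10] deliver 0→2 → ∅
[11] deliver 0→2 → ∅
[12] deliver 3→0 → ∅
[13] timeout(0) → N0(cand t2 [p])
[14] deliver 1→3 → ∅
[15] crash(1) → N1(✗foll t1 [p])
[16] timeout(3) → N3(cand t1 [-])
[17] propose(2,'s') → N2(lead t1 [p,s])
[18] deliver 2→1 → ∅
[19] deliver 1→2 → ∅
[20] deliver 2→3 → ∅
[21] deliver 3→2 → ∅
[22] deliver 3→1 → ∅

yes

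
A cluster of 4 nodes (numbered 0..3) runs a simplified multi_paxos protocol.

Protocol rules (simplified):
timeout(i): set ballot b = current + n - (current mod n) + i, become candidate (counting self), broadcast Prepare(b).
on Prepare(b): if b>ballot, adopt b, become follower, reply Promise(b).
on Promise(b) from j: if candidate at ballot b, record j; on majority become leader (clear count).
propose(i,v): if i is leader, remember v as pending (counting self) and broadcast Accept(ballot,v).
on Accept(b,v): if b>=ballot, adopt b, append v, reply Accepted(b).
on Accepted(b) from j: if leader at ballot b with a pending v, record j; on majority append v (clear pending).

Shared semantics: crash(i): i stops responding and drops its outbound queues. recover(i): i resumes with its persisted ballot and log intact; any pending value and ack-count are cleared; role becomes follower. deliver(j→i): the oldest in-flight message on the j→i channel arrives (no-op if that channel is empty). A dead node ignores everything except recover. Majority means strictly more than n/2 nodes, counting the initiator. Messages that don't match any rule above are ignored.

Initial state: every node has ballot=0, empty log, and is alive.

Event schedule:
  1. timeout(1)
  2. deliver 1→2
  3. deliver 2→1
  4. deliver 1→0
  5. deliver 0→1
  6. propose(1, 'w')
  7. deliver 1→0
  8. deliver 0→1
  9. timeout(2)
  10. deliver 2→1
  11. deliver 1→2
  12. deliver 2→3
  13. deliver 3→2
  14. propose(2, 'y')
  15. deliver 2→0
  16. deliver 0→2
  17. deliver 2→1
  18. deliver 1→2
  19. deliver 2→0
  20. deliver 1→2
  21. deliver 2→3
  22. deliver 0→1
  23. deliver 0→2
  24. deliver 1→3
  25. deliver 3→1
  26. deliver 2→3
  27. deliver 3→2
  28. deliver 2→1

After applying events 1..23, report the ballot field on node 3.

10

[1] timeout(1) → N1(cand b5 [-])
[2] deliver 1→2 → N2(foll b5 [-])
[3] deliver 2→1 → ∅
[4] deliver 1→0 → N0(foll b5 [-])
[5] deliver 0→1 → N1(lead b5 [-])
[6] propose(1,'w') → ∅
[7] deliver 1→0 → N0(foll b5 [w])
[8] deliver 0→1 → ∅
[9] timeout(2) → N2(cand b10 [-])
[10] deliver 2→1 → N1(foll b10 [-])
[11] deliver 1→2 → ∅
[12] deliver 2→3 → N3(foll b10 [-])
[13] deliver 3→2 → ∅
[14] propose(2,'y') → ∅
[15] deliver 2→0 → N0(foll b10 [w])
[16] deliver 0→2 → N2(lead b10 [-])
[17] deliver 2→1 → ∅
[18] deliver 1→2 → ∅
[19] deliver 2→0 → ∅
[20] deliver 1→2 → ∅
[21] deliver 2→3 → ∅
[22] deliver 0→1 → ∅
[23] deliver 0→2 → ∅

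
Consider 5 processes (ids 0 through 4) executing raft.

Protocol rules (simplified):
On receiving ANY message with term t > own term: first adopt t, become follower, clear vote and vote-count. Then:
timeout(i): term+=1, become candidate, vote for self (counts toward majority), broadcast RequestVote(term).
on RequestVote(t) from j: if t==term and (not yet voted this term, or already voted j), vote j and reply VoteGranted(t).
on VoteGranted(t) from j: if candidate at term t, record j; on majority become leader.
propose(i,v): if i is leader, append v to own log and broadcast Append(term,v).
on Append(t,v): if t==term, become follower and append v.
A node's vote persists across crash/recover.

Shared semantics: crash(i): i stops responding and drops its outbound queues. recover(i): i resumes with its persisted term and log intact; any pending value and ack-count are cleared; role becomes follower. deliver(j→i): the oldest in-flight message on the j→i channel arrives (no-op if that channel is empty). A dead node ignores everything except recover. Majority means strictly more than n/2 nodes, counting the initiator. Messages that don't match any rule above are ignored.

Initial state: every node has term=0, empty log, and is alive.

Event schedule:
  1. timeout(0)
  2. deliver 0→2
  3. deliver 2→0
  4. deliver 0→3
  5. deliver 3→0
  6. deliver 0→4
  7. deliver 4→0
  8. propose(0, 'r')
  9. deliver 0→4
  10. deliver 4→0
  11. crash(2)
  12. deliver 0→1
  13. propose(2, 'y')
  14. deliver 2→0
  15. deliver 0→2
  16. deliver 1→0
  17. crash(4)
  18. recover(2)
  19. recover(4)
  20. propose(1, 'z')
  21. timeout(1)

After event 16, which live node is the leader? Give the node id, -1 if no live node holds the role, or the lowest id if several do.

0

e1 timeout(0): 0[cand,t=1,-]
e2 deliver 0→2: 2[foll,t=1,-]
e3 deliver 2→0: ·
e4 deliver 0→3: 3[foll,t=1,-]
e5 deliver 3→0: 0[lead,t=1,-]
e6 deliver 0→4: 4[foll,t=1,-]
e7 deliver 4→0: ·
e8 propose(0,'r'): 0[lead,t=1,r]
e9 deliver 0→4: 4[foll,t=1,r]
e10 deliver 4→0: ·
e11 crash(2): 2[✗foll,t=1,-]
e12 deliver 0→1: 1[foll,t=1,-]
e13 propose(2,'y'): ·
e14 deliver 2→0: ·
e15 deliver 0→2: ·
e16 deliver 1→0: ·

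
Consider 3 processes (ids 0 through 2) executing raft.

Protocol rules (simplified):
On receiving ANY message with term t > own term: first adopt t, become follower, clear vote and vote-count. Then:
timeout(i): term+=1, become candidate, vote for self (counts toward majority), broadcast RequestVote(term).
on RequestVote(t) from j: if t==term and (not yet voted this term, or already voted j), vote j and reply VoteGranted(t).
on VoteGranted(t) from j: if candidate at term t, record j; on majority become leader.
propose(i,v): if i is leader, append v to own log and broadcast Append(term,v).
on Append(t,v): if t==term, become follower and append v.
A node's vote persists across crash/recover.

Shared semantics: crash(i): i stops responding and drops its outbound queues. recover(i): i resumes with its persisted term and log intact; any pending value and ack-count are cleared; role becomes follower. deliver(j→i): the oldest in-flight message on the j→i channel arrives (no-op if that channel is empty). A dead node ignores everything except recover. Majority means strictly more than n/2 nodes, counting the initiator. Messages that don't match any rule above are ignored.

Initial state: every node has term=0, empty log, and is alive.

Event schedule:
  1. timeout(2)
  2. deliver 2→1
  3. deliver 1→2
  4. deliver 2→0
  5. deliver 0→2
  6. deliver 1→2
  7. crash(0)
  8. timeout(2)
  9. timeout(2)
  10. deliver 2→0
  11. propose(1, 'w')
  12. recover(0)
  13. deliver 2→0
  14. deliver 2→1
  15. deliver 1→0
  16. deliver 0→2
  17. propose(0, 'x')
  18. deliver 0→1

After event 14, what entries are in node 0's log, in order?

empty

1. timeout(2):  <2:cand t1 ->
2. deliver 2→1:  <1:foll t1 ->
3. deliver 1→2:  <2:lead t1 ->
4. deliver 2→0:  <0:foll t1 ->
5. deliver 0→2:  nop
6. deliver 1→2:  nop
7. crash(0):  <0:✗foll t1 ->
8. timeout(2):  <2:cand t2 ->
9. timeout(2):  <2:cand t3 ->
10. deliver 2→0:  nop
11. propose(1,'w'):  nop
12. recover(0):  <0:foll t1 ->
13. deliver 2→0:  <0:foll t2 ->
14. deliver 2→1:  <1:foll t2 ->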